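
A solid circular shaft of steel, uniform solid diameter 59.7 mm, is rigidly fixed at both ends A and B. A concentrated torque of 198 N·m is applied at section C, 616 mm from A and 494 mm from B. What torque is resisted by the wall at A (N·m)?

88.1 N·m

With uniform GJ and both ends fixed, compatibility θ_AC = θ_CB gives T_A·a = T_B·b, together with T_A + T_B = T₀.
T_A = T₀·b/(a+b) = 198.0·494/1110 = 88.12 N·m; T_B = 109.9 N·m.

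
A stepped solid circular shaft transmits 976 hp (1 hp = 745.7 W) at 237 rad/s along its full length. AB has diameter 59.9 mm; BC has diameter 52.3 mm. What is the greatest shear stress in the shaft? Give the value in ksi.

ω = 237 rad/s, so T = P/ω = 976×745.7 / 237.0 = 3071 N·m.
Under the same torque, τ_max = 16T/(πd³) is largest where d is smallest — segment BC (d = 52.3 mm).
τ_max = 16·3071/(π·(0.0523)³) = 1.093×10^8 Pa.

15.9 ksi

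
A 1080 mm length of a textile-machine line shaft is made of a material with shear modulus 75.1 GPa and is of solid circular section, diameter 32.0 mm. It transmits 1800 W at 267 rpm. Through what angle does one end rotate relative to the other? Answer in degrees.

0.515°

ω = 2π·267/60 = 27.96 rad/s, so T = P/ω = 1800 / 27.96 = 64.38 N·m.
J = πd⁴/32 = π(0.0320)⁴/32 = 1.029×10^-7 m⁴.
θ = T·L/(G·J) = 64.38 × 1.08 / (75.1×10⁹ × 1.029×10^-7) = 8.993×10^-3 rad.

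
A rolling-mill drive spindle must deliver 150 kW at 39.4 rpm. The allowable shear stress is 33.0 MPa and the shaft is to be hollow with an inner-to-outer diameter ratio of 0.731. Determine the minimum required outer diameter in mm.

ω = 2π·39.4/60 = 4.126 rad/s, so T = P/ω = 150×10³ / 4.126 = 36360 N·m.
For a hollow shaft with d_i/d_o = 0.731: τ_max = 16T/(π d_o³ (1−k⁴)), so d_o = [16T/(π τ_allow (1−k⁴))]^(1/3) = [16·36360/(π·3.30×10^7·0.7145)]^(1/3) = 0.1988 m.

199 mm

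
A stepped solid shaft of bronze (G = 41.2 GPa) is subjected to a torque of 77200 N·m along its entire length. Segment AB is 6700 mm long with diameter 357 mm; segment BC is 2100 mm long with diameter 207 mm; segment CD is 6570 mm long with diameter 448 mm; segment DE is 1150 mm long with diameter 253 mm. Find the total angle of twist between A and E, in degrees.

J_AB = π(0.357)⁴/32 = 1.59×10^-3 m⁴; J_BC = π(0.207)⁴/32 = 1.80×10^-4 m⁴; J_CD = π(0.448)⁴/32 = 3.95×10^-3 m⁴; J_DE = π(0.253)⁴/32 = 4.02×10^-4 m⁴.
θ = (T/G)·Σ L_i/J_i = (77200/41.2×10⁹)·(6.70/1.59×10^-3 + 2.10/1.80×10^-4 + 6.57/3.95×10^-3 + 1.15/4.02×10^-4) = 0.03817 rad.

2.19°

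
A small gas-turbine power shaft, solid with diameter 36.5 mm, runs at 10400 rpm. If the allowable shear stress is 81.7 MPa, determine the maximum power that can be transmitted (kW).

J = πd⁴/32 = π(0.0365)⁴/32 = 1.742×10^-7 m⁴.
T_max = τ_allow·J/r = 8.17×10^7 × 1.742×10^-7 / 0.0182 = 780.1 N·m.
ω = 2π·10400/60 = 1089 rad/s, so P_max = T_max·ω = 8.496×10^5 W.

850 kW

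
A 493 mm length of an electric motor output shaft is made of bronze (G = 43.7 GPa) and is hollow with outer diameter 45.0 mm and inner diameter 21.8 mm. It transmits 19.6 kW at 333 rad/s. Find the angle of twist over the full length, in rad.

0.00175 rad

ω = 333 rad/s, so T = P/ω = 19.6×10³ / 333.0 = 58.86 N·m.
J = π(d_o⁴ − d_i⁴)/32 = π(0.0450⁴ − 0.0218⁴)/32 = 3.804×10^-7 m⁴.
θ = T·L/(G·J) = 58.86 × 0.493 / (43.7×10⁹ × 3.804×10^-7) = 1.746×10^-3 rad.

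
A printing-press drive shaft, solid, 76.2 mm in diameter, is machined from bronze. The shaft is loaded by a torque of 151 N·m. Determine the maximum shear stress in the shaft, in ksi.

J = πd⁴/32 = π(0.0762)⁴/32 = 3.310×10^-6 m⁴.
τ_max = T·r/J = 151.0 × 0.0381 / 3.310×10^-6 = 1.738×10^6 Pa.

0.252 ksi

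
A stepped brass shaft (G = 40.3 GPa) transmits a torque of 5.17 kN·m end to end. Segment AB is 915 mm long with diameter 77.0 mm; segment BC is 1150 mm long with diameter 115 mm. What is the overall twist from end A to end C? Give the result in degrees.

J_AB = π(0.0770)⁴/32 = 3.45×10^-6 m⁴; J_BC = π(0.115)⁴/32 = 1.72×10^-5 m⁴.
θ = (T/G)·Σ L_i/J_i = (5170/40.3×10⁹)·(0.915/3.45×10^-6 + 1.15/1.72×10^-5) = 0.04260 rad.

2.44°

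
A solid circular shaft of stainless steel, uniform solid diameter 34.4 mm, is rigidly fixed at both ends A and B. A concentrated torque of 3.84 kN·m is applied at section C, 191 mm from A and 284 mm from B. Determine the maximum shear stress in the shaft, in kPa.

With uniform GJ and both ends fixed, compatibility θ_AC = θ_CB gives T_A·a = T_B·b, together with T_A + T_B = T₀.
T_A = T₀·b/(a+b) = 3840·284/475.0 = 2296 N·m; T_B = 1544 N·m.
τ in each portion: τ_AC = 2.87×10^8 Pa, τ_CB = 1.93×10^8 Pa; maximum is in AC.
τ_max = T_AC·r/J = 2296·0.0172/1.37×10^-7 = 2.872×10^8 Pa.

287000 kPa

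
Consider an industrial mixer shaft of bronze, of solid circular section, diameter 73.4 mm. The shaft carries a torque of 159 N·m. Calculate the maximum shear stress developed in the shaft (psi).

J = πd⁴/32 = π(0.0734)⁴/32 = 2.850×10^-6 m⁴.
τ_max = T·r/J = 159.0 × 0.0367 / 2.850×10^-6 = 2.048×10^6 Pa.

297 psi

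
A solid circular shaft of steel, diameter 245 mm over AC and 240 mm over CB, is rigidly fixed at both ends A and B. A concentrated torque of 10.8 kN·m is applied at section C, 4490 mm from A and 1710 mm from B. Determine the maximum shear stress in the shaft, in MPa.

Compatibility: T_A·a/J_AC = T_B·b/J_CB with T_A + T_B = T₀.
J_AC = 3.54×10^-4 m⁴, J_CB = 3.26×10^-4 m⁴, so T_A = T₀·(J_AC/a)/((J_AC/a)+(J_CB/b)) = 3160 N·m, T_B = 7640 N·m.
τ in each portion: τ_AC = 1.09×10^6 Pa, τ_CB = 2.81×10^6 Pa; maximum is in CB.
τ_max = T_CB·r/J = 7640·0.120/3.26×10^-4 = 2.815×10^6 Pa.

2.81 MPa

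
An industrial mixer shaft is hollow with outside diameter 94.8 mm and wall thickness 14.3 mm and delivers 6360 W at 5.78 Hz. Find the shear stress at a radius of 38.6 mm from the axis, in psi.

ω = 2π·5.78 = 36.32 rad/s, so T = P/ω = 6360 / 36.32 = 175.1 N·m.
J = π(d_o⁴ − d_i⁴)/32 = π(0.0948⁴ − 0.0662⁴)/32 = 6.044×10^-6 m⁴.
Shear stress varies linearly with radius: τ = T·r/J = 175.1 × 0.0386 / 6.044×10^-6 = 1.118×10^6 Pa.

162 psi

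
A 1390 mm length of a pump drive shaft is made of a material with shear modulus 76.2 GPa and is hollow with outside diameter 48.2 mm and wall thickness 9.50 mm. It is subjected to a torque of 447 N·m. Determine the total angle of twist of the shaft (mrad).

J = π(d_o⁴ − d_i⁴)/32 = π(0.0482⁴ − 0.0292⁴)/32 = 4.585×10^-7 m⁴.
θ = T·L/(G·J) = 447.0 × 1.39 / (76.2×10⁹ × 4.585×10^-7) = 0.01778 rad.

17.8 mrad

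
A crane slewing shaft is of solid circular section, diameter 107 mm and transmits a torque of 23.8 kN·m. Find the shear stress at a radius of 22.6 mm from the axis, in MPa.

J = πd⁴/32 = π(0.107)⁴/32 = 1.287×10^-5 m⁴.
Shear stress varies linearly with radius: τ = T·r/J = 23800 × 0.0226 / 1.287×10^-5 = 4.180×10^7 Pa.

41.8 MPa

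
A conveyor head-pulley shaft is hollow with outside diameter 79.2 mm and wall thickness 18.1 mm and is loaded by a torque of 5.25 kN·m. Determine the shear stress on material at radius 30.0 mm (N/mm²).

J = π(d_o⁴ − d_i⁴)/32 = π(0.0792⁴ − 0.0430⁴)/32 = 3.527×10^-6 m⁴.
Shear stress varies linearly with radius: τ = T·r/J = 5250 × 0.0300 / 3.527×10^-6 = 4.465×10^7 Pa.

44.7 N/mm²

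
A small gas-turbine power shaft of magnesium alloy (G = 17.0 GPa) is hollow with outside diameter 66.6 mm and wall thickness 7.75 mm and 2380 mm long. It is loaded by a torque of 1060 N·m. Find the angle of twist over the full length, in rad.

0.118 rad

J = π(d_o⁴ − d_i⁴)/32 = π(0.0666⁴ − 0.0511⁴)/32 = 1.262×10^-6 m⁴.
θ = T·L/(G·J) = 1060 × 2.38 / (17.0×10⁹ × 1.262×10^-6) = 0.1176 rad.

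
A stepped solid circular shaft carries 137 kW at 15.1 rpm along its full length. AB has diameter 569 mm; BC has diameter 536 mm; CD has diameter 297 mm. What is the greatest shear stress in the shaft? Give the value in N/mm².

16.8 N/mm²

ω = 2π·15.1/60 = 1.581 rad/s, so T = P/ω = 137×10³ / 1.581 = 86640 N·m.
Under the same torque, τ_max = 16T/(πd³) is largest where d is smallest — segment CD (d = 297 mm).
τ_max = 16·86640/(π·(0.297)³) = 1.684×10^7 Pa.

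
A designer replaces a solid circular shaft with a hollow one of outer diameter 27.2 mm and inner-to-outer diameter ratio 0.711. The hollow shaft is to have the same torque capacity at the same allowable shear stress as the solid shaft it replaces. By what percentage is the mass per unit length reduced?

39.8 %

Equal τ_max and T ⇒ the solid shaft needs d_s³ = d_o³(1−k⁴), so d_s = 27.2·(1−0.711⁴)^(1/3) = 24.65 mm.
Area ratio A_h/A_s = d_o²(1−k²)/d_s² = (1−k²)/(1−k⁴)^(2/3) = 0.6020.
Mass saving = 1 − 0.6020 = 39.8 %.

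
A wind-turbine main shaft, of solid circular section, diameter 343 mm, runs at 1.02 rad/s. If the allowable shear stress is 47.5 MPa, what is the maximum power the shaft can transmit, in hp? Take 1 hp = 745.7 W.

J = πd⁴/32 = π(0.343)⁴/32 = 1.359×10^-3 m⁴.
T_max = τ_allow·J/r = 4.75×10^7 × 1.359×10^-3 / 0.172 = 376400 N·m.
ω = 1.02 rad/s, so P_max = T_max·ω = 3.839×10^5 W.

515 hp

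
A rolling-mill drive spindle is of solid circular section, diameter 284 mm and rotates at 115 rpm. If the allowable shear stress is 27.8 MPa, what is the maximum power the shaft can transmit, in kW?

J = πd⁴/32 = π(0.284)⁴/32 = 6.387×10^-4 m⁴.
T_max = τ_allow·J/r = 2.78×10^7 × 6.387×10^-4 / 0.142 = 125000 N·m.
ω = 2π·115/60 = 12.04 rad/s, so P_max = T_max·ω = 1.506×10^6 W.

1510 kW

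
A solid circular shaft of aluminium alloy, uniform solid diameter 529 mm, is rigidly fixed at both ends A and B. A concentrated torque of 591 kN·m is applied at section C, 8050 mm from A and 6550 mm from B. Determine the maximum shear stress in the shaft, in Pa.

With uniform GJ and both ends fixed, compatibility θ_AC = θ_CB gives T_A·a = T_B·b, together with T_A + T_B = T₀.
T_A = T₀·b/(a+b) = 591000·6550/14600 = 265100 N·m; T_B = 325900 N·m.
τ in each portion: τ_AC = 9.12×10^6 Pa, τ_CB = 1.12×10^7 Pa; maximum is in CB.
τ_max = T_CB·r/J = 325900·0.265/7.69×10^-3 = 1.121×10^7 Pa.

1.12e7 Pa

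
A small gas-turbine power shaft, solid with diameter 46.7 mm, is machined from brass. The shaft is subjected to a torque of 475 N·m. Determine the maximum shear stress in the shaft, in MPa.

J = πd⁴/32 = π(0.0467)⁴/32 = 4.669×10^-7 m⁴.
τ_max = T·r/J = 475.0 × 0.0234 / 4.669×10^-7 = 2.375×10^7 Pa.

23.8 MPa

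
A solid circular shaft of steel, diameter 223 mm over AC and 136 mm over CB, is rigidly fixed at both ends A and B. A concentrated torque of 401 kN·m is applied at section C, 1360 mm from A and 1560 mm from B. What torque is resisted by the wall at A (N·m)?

358000 N·m

Compatibility: T_A·a/J_AC = T_B·b/J_CB with T_A + T_B = T₀.
J_AC = 2.43×10^-4 m⁴, J_CB = 3.36×10^-5 m⁴, so T_A = T₀·(J_AC/a)/((J_AC/a)+(J_CB/b)) = 357800 N·m, T_B = 43160 N·m.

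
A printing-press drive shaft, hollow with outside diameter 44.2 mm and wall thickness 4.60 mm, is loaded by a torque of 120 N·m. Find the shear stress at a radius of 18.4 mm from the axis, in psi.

J = π(d_o⁴ − d_i⁴)/32 = π(0.0442⁴ − 0.0350⁴)/32 = 2.274×10^-7 m⁴.
Shear stress varies linearly with radius: τ = T·r/J = 120.0 × 0.0184 / 2.274×10^-7 = 9.711×10^6 Pa.

1410 psi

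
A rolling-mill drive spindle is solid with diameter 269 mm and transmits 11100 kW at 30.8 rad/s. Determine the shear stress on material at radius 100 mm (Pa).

7.01e7 Pa

ω = 30.8 rad/s, so T = P/ω = 11100×10³ / 30.80 = 360400 N·m.
J = πd⁴/32 = π(0.269)⁴/32 = 5.141×10^-4 m⁴.
Shear stress varies linearly with radius: τ = T·r/J = 360400 × 0.100 / 5.141×10^-4 = 7.011×10^7 Pa.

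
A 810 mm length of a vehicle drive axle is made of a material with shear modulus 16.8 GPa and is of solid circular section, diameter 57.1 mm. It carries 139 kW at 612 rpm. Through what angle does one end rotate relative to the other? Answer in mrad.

ω = 2π·612/60 = 64.09 rad/s, so T = P/ω = 139×10³ / 64.09 = 2169 N·m.
J = πd⁴/32 = π(0.0571)⁴/32 = 1.044×10^-6 m⁴.
θ = T·L/(G·J) = 2169 × 0.810 / (16.8×10⁹ × 1.044×10^-6) = 0.1002 rad.

100 mrad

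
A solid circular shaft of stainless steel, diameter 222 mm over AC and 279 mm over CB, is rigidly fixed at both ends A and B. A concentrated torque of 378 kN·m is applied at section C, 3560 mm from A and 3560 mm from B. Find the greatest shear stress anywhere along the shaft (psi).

Compatibility: T_A·a/J_AC = T_B·b/J_CB with T_A + T_B = T₀.
J_AC = 2.38×10^-4 m⁴, J_CB = 5.95×10^-4 m⁴, so T_A = T₀·(J_AC/a)/((J_AC/a)+(J_CB/b)) = 108200 N·m, T_B = 269800 N·m.
τ in each portion: τ_AC = 5.04×10^7 Pa, τ_CB = 6.33×10^7 Pa; maximum is in CB.
τ_max = T_CB·r/J = 269800·0.140/5.95×10^-4 = 6.328×10^7 Pa.

9180 psi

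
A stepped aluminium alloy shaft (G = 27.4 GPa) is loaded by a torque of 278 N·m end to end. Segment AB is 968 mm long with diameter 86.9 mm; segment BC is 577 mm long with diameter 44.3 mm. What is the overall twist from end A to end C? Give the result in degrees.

J_AB = π(0.0869)⁴/32 = 5.60×10^-6 m⁴; J_BC = π(0.0443)⁴/32 = 3.78×10^-7 m⁴.
θ = (T/G)·Σ L_i/J_i = (278.0/27.4×10⁹)·(0.968/5.60×10^-6 + 0.577/3.78×10^-7) = 0.01724 rad.

0.988°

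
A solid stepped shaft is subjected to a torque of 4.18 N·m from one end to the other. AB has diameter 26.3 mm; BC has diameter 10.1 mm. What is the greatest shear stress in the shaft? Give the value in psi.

3000 psi

Under the same torque, τ_max = 16T/(πd³) is largest where d is smallest — segment BC (d = 10.1 mm).
τ_max = 16·4.180/(π·(0.0101)³) = 2.066×10^7 Pa.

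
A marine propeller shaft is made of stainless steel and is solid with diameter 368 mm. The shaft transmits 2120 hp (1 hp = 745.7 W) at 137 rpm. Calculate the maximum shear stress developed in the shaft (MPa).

11.3 MPa

ω = 2π·137/60 = 14.35 rad/s, so T = P/ω = 2120×745.7 / 14.35 = 110200 N·m.
J = πd⁴/32 = π(0.368)⁴/32 = 1.800×10^-3 m⁴.
τ_max = T·r/J = 110200 × 0.184 / 1.800×10^-3 = 1.126×10^7 Pa.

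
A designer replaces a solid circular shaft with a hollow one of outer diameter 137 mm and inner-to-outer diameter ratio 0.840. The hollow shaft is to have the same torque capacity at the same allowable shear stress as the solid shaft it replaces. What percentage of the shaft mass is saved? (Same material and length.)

53.4 %

Equal τ_max and T ⇒ the solid shaft needs d_s³ = d_o³(1−k⁴), so d_s = 137·(1−0.840⁴)^(1/3) = 108.9 mm.
Area ratio A_h/A_s = d_o²(1−k²)/d_s² = (1−k²)/(1−k⁴)^(2/3) = 0.4660.
Mass saving = 1 − 0.4660 = 53.4 %.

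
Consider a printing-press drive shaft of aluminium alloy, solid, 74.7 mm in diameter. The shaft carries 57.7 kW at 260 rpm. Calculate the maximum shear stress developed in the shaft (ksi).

ω = 2π·260/60 = 27.23 rad/s, so T = P/ω = 57.7×10³ / 27.23 = 2119 N·m.
J = πd⁴/32 = π(0.0747)⁴/32 = 3.057×10^-6 m⁴.
τ_max = T·r/J = 2119 × 0.0374 / 3.057×10^-6 = 2.589×10^7 Pa.

3.76 ksi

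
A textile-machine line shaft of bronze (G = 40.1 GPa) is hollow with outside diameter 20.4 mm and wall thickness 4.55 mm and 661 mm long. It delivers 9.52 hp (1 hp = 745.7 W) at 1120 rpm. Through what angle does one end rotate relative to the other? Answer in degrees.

3.71°

ω = 2π·1120/60 = 117.3 rad/s, so T = P/ω = 9.52×745.7 / 117.3 = 60.53 N·m.
J = π(d_o⁴ − d_i⁴)/32 = π(0.0204⁴ − 0.0113⁴)/32 = 1.540×10^-8 m⁴.
θ = T·L/(G·J) = 60.53 × 0.661 / (40.1×10⁹ × 1.540×10^-8) = 0.06478 rad.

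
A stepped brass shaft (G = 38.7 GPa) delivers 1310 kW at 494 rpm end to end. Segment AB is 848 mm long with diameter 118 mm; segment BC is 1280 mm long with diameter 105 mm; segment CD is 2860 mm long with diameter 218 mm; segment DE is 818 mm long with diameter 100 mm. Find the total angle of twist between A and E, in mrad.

ω = 2π·494/60 = 51.73 rad/s, so T = P/ω = 1310×10³ / 51.73 = 25320 N·m.
J_AB = π(0.118)⁴/32 = 1.90×10^-5 m⁴; J_BC = π(0.105)⁴/32 = 1.19×10^-5 m⁴; J_CD = π(0.218)⁴/32 = 2.22×10^-4 m⁴; J_DE = π(0.100)⁴/32 = 9.82×10^-6 m⁴.
θ = (T/G)·Σ L_i/J_i = (25320/38.7×10⁹)·(0.848/1.90×10^-5 + 1.28/1.19×10^-5 + 2.86/2.22×10^-4 + 0.818/9.82×10^-6) = 0.1623 rad.

162 mrad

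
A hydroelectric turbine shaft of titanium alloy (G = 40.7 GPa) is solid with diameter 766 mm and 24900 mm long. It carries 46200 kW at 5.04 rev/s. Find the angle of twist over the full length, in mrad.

ω = 2π·5.04 = 31.67 rad/s, so T = P/ω = 46200×10³ / 31.67 = 1.459e6 N·m.
J = πd⁴/32 = π(0.766)⁴/32 = 0.03380 m⁴.
θ = T·L/(G·J) = 1.459e6 × 24.9 / (40.7×10⁹ × 0.03380) = 0.02641 rad.

26.4 mrad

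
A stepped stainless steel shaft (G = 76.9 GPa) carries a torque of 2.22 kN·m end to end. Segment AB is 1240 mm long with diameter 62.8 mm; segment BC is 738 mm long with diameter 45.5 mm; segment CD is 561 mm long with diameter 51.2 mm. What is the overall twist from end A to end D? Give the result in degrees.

J_AB = π(0.0628)⁴/32 = 1.53×10^-6 m⁴; J_BC = π(0.0455)⁴/32 = 4.21×10^-7 m⁴; J_CD = π(0.0512)⁴/32 = 6.75×10^-7 m⁴.
θ = (T/G)·Σ L_i/J_i = (2220/76.9×10⁹)·(1.24/1.53×10^-6 + 0.738/4.21×10^-7 + 0.561/6.75×10^-7) = 0.09808 rad.

5.62°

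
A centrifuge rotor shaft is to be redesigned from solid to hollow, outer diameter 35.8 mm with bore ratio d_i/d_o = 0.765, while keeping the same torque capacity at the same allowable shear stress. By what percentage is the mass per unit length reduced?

45.1 %

Equal τ_max and T ⇒ the solid shaft needs d_s³ = d_o³(1−k⁴), so d_s = 35.8·(1−0.765⁴)^(1/3) = 31.13 mm.
Area ratio A_h/A_s = d_o²(1−k²)/d_s² = (1−k²)/(1−k⁴)^(2/3) = 0.5485.
Mass saving = 1 − 0.5485 = 45.1 %.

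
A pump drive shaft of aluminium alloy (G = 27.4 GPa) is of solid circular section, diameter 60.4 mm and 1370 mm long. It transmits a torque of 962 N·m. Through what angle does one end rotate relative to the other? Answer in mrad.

36.8 mrad

J = πd⁴/32 = π(0.0604)⁴/32 = 1.307×10^-6 m⁴.
θ = T·L/(G·J) = 962.0 × 1.37 / (27.4×10⁹ × 1.307×10^-6) = 0.03681 rad.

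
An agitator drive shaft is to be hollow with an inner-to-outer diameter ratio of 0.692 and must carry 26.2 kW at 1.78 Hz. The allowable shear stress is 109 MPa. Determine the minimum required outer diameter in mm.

ω = 2π·1.78 = 11.18 rad/s, so T = P/ω = 26.2×10³ / 11.18 = 2343 N·m.
For a hollow shaft with d_i/d_o = 0.692: τ_max = 16T/(π d_o³ (1−k⁴)), so d_o = [16T/(π τ_allow (1−k⁴))]^(1/3) = [16·2343/(π·1.09×10^8·0.7707)]^(1/3) = 0.05217 m.

52.2 mm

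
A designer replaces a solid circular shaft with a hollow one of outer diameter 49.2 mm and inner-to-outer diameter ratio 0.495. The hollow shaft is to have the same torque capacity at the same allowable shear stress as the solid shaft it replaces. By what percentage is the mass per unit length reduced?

Equal τ_max and T ⇒ the solid shaft needs d_s³ = d_o³(1−k⁴), so d_s = 49.2·(1−0.495⁴)^(1/3) = 48.19 mm.
Area ratio A_h/A_s = d_o²(1−k²)/d_s² = (1−k²)/(1−k⁴)^(2/3) = 0.7868.
Mass saving = 1 − 0.7868 = 21.3 %.

21.3 %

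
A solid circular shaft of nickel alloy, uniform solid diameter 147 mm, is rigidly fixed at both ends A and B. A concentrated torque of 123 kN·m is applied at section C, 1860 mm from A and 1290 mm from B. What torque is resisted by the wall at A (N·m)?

With uniform GJ and both ends fixed, compatibility θ_AC = θ_CB gives T_A·a = T_B·b, together with T_A + T_B = T₀.
T_A = T₀·b/(a+b) = 123000·1290/3150 = 50370 N·m; T_B = 72630 N·m.

50400 N·m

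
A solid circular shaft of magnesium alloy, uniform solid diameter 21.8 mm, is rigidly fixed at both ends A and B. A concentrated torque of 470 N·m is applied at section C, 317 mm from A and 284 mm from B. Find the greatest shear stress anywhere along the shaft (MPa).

With uniform GJ and both ends fixed, compatibility θ_AC = θ_CB gives T_A·a = T_B·b, together with T_A + T_B = T₀.
T_A = T₀·b/(a+b) = 470.0·284/601.0 = 222.1 N·m; T_B = 247.9 N·m.
τ in each portion: τ_AC = 1.09×10^8 Pa, τ_CB = 1.22×10^8 Pa; maximum is in CB.
τ_max = T_CB·r/J = 247.9·0.0109/2.22×10^-8 = 1.219×10^8 Pa.

122 MPa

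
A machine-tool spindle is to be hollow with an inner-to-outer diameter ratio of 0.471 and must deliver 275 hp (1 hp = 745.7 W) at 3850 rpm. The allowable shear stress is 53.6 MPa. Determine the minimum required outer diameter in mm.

37.0 mm

ω = 2π·3850/60 = 403.2 rad/s, so T = P/ω = 275×745.7 / 403.2 = 508.6 N·m.
For a hollow shaft with d_i/d_o = 0.471: τ_max = 16T/(π d_o³ (1−k⁴)), so d_o = [16T/(π τ_allow (1−k⁴))]^(1/3) = [16·508.6/(π·5.36×10^7·0.9508)]^(1/3) = 0.03704 m.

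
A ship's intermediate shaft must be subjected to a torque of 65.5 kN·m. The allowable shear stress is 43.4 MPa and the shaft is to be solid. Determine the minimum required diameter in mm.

197 mm

For a solid shaft τ_max = 16T/(πd³), so d = (16T/(π τ_allow))^(1/3) = (16·65500/(π·4.34×10^7))^(1/3) = 0.1974 m.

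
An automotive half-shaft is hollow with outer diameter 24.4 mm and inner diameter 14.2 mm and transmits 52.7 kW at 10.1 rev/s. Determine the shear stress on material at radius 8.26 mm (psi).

ω = 2π·10.1 = 63.46 rad/s, so T = P/ω = 52.7×10³ / 63.46 = 830.4 N·m.
J = π(d_o⁴ − d_i⁴)/32 = π(0.0244⁴ − 0.0142⁴)/32 = 3.081×10^-8 m⁴.
Shear stress varies linearly with radius: τ = T·r/J = 830.4 × 0.00826 / 3.081×10^-8 = 2.227×10^8 Pa.

32300 psi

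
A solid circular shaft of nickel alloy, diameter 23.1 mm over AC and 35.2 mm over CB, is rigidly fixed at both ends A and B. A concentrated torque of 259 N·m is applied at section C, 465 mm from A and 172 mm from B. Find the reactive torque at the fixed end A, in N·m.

16.6 N·m

Compatibility: T_A·a/J_AC = T_B·b/J_CB with T_A + T_B = T₀.
J_AC = 2.80×10^-8 m⁴, J_CB = 1.51×10^-7 m⁴, so T_A = T₀·(J_AC/a)/((J_AC/a)+(J_CB/b)) = 16.63 N·m, T_B = 242.4 N·m.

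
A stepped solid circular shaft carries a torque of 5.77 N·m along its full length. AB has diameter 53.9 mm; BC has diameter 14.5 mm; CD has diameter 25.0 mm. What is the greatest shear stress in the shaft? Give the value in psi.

Under the same torque, τ_max = 16T/(πd³) is largest where d is smallest — segment BC (d = 14.5 mm).
τ_max = 16·5.770/(π·(0.0145)³) = 9.639×10^6 Pa.

1400 psi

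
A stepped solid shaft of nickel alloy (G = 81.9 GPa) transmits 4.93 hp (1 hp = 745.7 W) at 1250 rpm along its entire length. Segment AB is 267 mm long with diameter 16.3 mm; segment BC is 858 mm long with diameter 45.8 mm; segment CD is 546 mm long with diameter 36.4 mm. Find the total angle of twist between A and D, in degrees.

0.858°

ω = 2π·1250/60 = 130.9 rad/s, so T = P/ω = 4.93×745.7 / 130.9 = 28.08 N·m.
J_AB = π(0.0163)⁴/32 = 6.93×10^-9 m⁴; J_BC = π(0.0458)⁴/32 = 4.32×10^-7 m⁴; J_CD = π(0.0364)⁴/32 = 1.72×10^-7 m⁴.
θ = (T/G)·Σ L_i/J_i = (28.08/81.9×10⁹)·(0.267/6.93×10^-9 + 0.858/4.32×10^-7 + 0.546/1.72×10^-7) = 0.01498 rad.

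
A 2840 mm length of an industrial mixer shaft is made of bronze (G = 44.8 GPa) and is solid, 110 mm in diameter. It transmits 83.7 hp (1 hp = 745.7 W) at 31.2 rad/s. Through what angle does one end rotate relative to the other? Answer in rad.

ω = 31.2 rad/s, so T = P/ω = 83.7×745.7 / 31.20 = 2000 N·m.
J = πd⁴/32 = π(0.110)⁴/32 = 1.437×10^-5 m⁴.
θ = T·L/(G·J) = 2000 × 2.84 / (44.8×10⁹ × 1.437×10^-5) = 8.823×10^-3 rad.

0.00882 rad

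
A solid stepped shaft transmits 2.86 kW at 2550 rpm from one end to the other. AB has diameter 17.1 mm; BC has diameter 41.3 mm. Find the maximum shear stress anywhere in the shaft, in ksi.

1.58 ksi

ω = 2π·2550/60 = 267.0 rad/s, so T = P/ω = 2.86×10³ / 267.0 = 10.71 N·m.
Under the same torque, τ_max = 16T/(πd³) is largest where d is smallest — segment AB (d = 17.1 mm).
τ_max = 16·10.71/(π·(0.0171)³) = 1.091×10^7 Pa.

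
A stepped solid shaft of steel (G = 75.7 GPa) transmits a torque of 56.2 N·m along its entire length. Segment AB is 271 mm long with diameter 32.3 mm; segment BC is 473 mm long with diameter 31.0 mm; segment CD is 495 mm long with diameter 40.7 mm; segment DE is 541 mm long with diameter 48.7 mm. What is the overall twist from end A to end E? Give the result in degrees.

J_AB = π(0.0323)⁴/32 = 1.07×10^-7 m⁴; J_BC = π(0.0310)⁴/32 = 9.07×10^-8 m⁴; J_CD = π(0.0407)⁴/32 = 2.69×10^-7 m⁴; J_DE = π(0.0487)⁴/32 = 5.52×10^-7 m⁴.
θ = (T/G)·Σ L_i/J_i = (56.20/75.7×10⁹)·(0.271/1.07×10^-7 + 0.473/9.07×10^-8 + 0.495/2.69×10^-7 + 0.541/5.52×10^-7) = 7.847×10^-3 rad.

0.450°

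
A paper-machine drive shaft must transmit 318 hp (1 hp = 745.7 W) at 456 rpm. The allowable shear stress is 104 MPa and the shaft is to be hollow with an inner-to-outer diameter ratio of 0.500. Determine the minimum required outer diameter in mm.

63.8 mm

ω = 2π·456/60 = 47.75 rad/s, so T = P/ω = 318×745.7 / 47.75 = 4966 N·m.
For a hollow shaft with d_i/d_o = 0.500: τ_max = 16T/(π d_o³ (1−k⁴)), so d_o = [16T/(π τ_allow (1−k⁴))]^(1/3) = [16·4966/(π·1.04×10^8·0.9375)]^(1/3) = 0.06378 m.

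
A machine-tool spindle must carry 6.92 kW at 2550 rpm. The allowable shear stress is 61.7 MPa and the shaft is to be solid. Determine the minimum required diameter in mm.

12.9 mm

ω = 2π·2550/60 = 267.0 rad/s, so T = P/ω = 6.92×10³ / 267.0 = 25.91 N·m.
For a solid shaft τ_max = 16T/(πd³), so d = (16T/(π τ_allow))^(1/3) = (16·25.91/(π·6.17×10^7))^(1/3) = 0.01288 m.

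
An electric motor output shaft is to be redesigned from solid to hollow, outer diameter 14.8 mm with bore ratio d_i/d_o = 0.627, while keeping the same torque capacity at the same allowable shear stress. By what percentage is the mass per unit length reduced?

32.1 %

Equal τ_max and T ⇒ the solid shaft needs d_s³ = d_o³(1−k⁴), so d_s = 14.8·(1−0.627⁴)^(1/3) = 13.99 mm.
Area ratio A_h/A_s = d_o²(1−k²)/d_s² = (1−k²)/(1−k⁴)^(2/3) = 0.6787.
Mass saving = 1 − 0.6787 = 32.1 %.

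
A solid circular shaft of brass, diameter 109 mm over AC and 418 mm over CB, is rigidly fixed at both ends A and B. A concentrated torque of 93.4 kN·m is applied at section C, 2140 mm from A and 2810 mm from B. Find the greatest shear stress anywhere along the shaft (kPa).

6470 kPa

Compatibility: T_A·a/J_AC = T_B·b/J_CB with T_A + T_B = T₀.
J_AC = 1.39×10^-5 m⁴, J_CB = 3.00×10^-3 m⁴, so T_A = T₀·(J_AC/a)/((J_AC/a)+(J_CB/b)) = 563.7 N·m, T_B = 92840 N·m.
τ in each portion: τ_AC = 2.22×10^6 Pa, τ_CB = 6.47×10^6 Pa; maximum is in CB.
τ_max = T_CB·r/J = 92840·0.209/3.00×10^-3 = 6.474×10^6 Pa.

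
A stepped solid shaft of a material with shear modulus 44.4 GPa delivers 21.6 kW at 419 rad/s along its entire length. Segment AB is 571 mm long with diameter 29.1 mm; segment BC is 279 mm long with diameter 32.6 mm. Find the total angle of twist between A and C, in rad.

ω = 419 rad/s, so T = P/ω = 21.6×10³ / 419.0 = 51.55 N·m.
J_AB = π(0.0291)⁴/32 = 7.04×10^-8 m⁴; J_BC = π(0.0326)⁴/32 = 1.11×10^-7 m⁴.
θ = (T/G)·Σ L_i/J_i = (51.55/44.4×10⁹)·(0.571/7.04×10^-8 + 0.279/1.11×10^-7) = 0.01234 rad.

0.0123 rad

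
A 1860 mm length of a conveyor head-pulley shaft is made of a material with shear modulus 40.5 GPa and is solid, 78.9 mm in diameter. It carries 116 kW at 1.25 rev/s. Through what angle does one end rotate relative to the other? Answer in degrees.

ω = 2π·1.25 = 7.854 rad/s, so T = P/ω = 116×10³ / 7.854 = 14770 N·m.
J = πd⁴/32 = π(0.0789)⁴/32 = 3.805×10^-6 m⁴.
θ = T·L/(G·J) = 14770 × 1.86 / (40.5×10⁹ × 3.805×10^-6) = 0.1783 rad.

10.2°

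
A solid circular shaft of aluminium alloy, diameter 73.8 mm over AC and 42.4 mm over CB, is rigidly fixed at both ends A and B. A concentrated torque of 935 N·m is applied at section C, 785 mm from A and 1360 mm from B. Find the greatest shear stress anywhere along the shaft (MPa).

11.1 MPa

Compatibility: T_A·a/J_AC = T_B·b/J_CB with T_A + T_B = T₀.
J_AC = 2.91×10^-6 m⁴, J_CB = 3.17×10^-7 m⁴, so T_A = T₀·(J_AC/a)/((J_AC/a)+(J_CB/b)) = 879.7 N·m, T_B = 55.32 N·m.
τ in each portion: τ_AC = 1.11×10^7 Pa, τ_CB = 3.70×10^6 Pa; maximum is in AC.
τ_max = T_AC·r/J = 879.7·0.0369/2.91×10^-6 = 1.115×10^7 Pa.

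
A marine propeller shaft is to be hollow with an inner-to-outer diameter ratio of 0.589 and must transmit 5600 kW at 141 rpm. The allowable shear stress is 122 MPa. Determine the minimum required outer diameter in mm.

262 mm

ω = 2π·141/60 = 14.77 rad/s, so T = P/ω = 5600×10³ / 14.77 = 379300 N·m.
For a hollow shaft with d_i/d_o = 0.589: τ_max = 16T/(π d_o³ (1−k⁴)), so d_o = [16T/(π τ_allow (1−k⁴))]^(1/3) = [16·379300/(π·1.22×10^8·0.8796)]^(1/3) = 0.2621 m.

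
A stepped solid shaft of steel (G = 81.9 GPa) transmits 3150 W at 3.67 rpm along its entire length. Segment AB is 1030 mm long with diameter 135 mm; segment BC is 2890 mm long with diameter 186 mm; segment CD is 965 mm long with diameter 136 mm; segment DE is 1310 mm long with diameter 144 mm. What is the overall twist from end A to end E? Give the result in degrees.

0.665°

ω = 2π·3.67/60 = 0.3843 rad/s, so T = P/ω = 3150 / 0.3843 = 8196 N·m.
J_AB = π(0.135)⁴/32 = 3.26×10^-5 m⁴; J_BC = π(0.186)⁴/32 = 1.18×10^-4 m⁴; J_CD = π(0.136)⁴/32 = 3.36×10^-5 m⁴; J_DE = π(0.144)⁴/32 = 4.22×10^-5 m⁴.
θ = (T/G)·Σ L_i/J_i = (8196/81.9×10⁹)·(1.03/3.26×10^-5 + 2.89/1.18×10^-4 + 0.965/3.36×10^-5 + 1.31/4.22×10^-5) = 0.01160 rad.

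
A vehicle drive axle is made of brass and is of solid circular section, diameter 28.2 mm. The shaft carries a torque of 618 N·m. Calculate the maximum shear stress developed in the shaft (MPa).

J = πd⁴/32 = π(0.0282)⁴/32 = 6.209×10^-8 m⁴.
τ_max = T·r/J = 618.0 × 0.0141 / 6.209×10^-8 = 1.403×10^8 Pa.

140 MPa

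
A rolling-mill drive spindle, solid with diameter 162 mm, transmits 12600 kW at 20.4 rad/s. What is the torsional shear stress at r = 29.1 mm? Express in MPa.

266 MPa

ω = 20.4 rad/s, so T = P/ω = 12600×10³ / 20.40 = 617600 N·m.
J = πd⁴/32 = π(0.162)⁴/32 = 6.762×10^-5 m⁴.
Shear stress varies linearly with radius: τ = T·r/J = 617600 × 0.0291 / 6.762×10^-5 = 2.658×10^8 Pa.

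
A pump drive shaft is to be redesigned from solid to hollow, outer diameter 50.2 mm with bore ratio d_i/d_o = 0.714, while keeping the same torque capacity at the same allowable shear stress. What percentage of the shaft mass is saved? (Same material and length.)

40.1 %

Equal τ_max and T ⇒ the solid shaft needs d_s³ = d_o³(1−k⁴), so d_s = 50.2·(1−0.714⁴)^(1/3) = 45.41 mm.
Area ratio A_h/A_s = d_o²(1−k²)/d_s² = (1−k²)/(1−k⁴)^(2/3) = 0.5991.
Mass saving = 1 − 0.5991 = 40.1 %.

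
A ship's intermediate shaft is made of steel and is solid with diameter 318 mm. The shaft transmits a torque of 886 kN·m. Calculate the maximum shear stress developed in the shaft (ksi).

20.4 ksi

J = πd⁴/32 = π(0.318)⁴/32 = 1.004×10^-3 m⁴.
τ_max = T·r/J = 886000 × 0.159 / 1.004×10^-3 = 1.403×10^8 Pa.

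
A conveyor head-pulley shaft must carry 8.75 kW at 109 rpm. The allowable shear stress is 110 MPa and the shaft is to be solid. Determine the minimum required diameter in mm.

ω = 2π·109/60 = 11.41 rad/s, so T = P/ω = 8.75×10³ / 11.41 = 766.6 N·m.
For a solid shaft τ_max = 16T/(πd³), so d = (16T/(π τ_allow))^(1/3) = (16·766.6/(π·1.10×10^8))^(1/3) = 0.03286 m.

32.9 mm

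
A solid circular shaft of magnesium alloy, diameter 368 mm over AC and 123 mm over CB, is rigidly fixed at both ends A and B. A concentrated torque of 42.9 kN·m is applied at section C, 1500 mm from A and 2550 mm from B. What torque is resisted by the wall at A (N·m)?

42600 N·m

Compatibility: T_A·a/J_AC = T_B·b/J_CB with T_A + T_B = T₀.
J_AC = 1.80×10^-3 m⁴, J_CB = 2.25×10^-5 m⁴, so T_A = T₀·(J_AC/a)/((J_AC/a)+(J_CB/b)) = 42590 N·m, T_B = 312.7 N·m.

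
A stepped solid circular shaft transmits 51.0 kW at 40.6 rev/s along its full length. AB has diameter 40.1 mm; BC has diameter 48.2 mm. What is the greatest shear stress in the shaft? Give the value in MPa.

ω = 2π·40.6 = 255.1 rad/s, so T = P/ω = 51.0×10³ / 255.1 = 199.9 N·m.
Under the same torque, τ_max = 16T/(πd³) is largest where d is smallest — segment AB (d = 40.1 mm).
τ_max = 16·199.9/(π·(0.0401)³) = 1.579×10^7 Pa.

15.8 MPa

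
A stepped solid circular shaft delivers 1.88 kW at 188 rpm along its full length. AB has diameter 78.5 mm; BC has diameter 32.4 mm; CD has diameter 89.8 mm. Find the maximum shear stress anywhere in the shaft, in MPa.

ω = 2π·188/60 = 19.69 rad/s, so T = P/ω = 1.88×10³ / 19.69 = 95.49 N·m.
Under the same torque, τ_max = 16T/(πd³) is largest where d is smallest — segment BC (d = 32.4 mm).
τ_max = 16·95.49/(π·(0.0324)³) = 1.430×10^7 Pa.

14.3 MPa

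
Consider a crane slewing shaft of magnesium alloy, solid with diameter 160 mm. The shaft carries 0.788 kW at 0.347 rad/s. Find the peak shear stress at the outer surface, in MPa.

ω = 0.347 rad/s, so T = P/ω = 0.788×10³ / 0.3470 = 2271 N·m.
J = πd⁴/32 = π(0.160)⁴/32 = 6.434×10^-5 m⁴.
τ_max = T·r/J = 2271 × 0.0800 / 6.434×10^-5 = 2.824×10^6 Pa.

2.82 MPa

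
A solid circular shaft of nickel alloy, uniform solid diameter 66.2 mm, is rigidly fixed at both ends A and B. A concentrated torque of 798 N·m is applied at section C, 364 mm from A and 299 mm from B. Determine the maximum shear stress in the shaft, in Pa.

With uniform GJ and both ends fixed, compatibility θ_AC = θ_CB gives T_A·a = T_B·b, together with T_A + T_B = T₀.
T_A = T₀·b/(a+b) = 798.0·299/663.0 = 359.9 N·m; T_B = 438.1 N·m.
τ in each portion: τ_AC = 6.32×10^6 Pa, τ_CB = 7.69×10^6 Pa; maximum is in CB.
τ_max = T_CB·r/J = 438.1·0.0331/1.89×10^-6 = 7.691×10^6 Pa.

7.69e6 Pa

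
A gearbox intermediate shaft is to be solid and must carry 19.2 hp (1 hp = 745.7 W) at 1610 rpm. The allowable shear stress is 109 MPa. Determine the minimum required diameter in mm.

15.8 mm

ω = 2π·1610/60 = 168.6 rad/s, so T = P/ω = 19.2×745.7 / 168.6 = 84.92 N·m.
For a solid shaft τ_max = 16T/(πd³), so d = (16T/(π τ_allow))^(1/3) = (16·84.92/(π·1.09×10^8))^(1/3) = 0.01583 m.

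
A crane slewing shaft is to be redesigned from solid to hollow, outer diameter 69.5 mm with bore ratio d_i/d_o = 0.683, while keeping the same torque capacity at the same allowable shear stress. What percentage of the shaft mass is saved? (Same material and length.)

Equal τ_max and T ⇒ the solid shaft needs d_s³ = d_o³(1−k⁴), so d_s = 69.5·(1−0.683⁴)^(1/3) = 64.04 mm.
Area ratio A_h/A_s = d_o²(1−k²)/d_s² = (1−k²)/(1−k⁴)^(2/3) = 0.6283.
Mass saving = 1 − 0.6283 = 37.2 %.

37.2 %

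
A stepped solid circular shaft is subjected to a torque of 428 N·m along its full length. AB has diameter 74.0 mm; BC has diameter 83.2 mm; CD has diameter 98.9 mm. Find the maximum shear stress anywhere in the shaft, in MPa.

5.38 MPa

Under the same torque, τ_max = 16T/(πd³) is largest where d is smallest — segment AB (d = 74.0 mm).
τ_max = 16·428.0/(π·(0.0740)³) = 5.379×10^6 Pa.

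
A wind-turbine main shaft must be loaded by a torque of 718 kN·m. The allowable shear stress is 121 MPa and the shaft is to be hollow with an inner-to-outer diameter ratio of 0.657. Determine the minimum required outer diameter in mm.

334 mm

For a hollow shaft with d_i/d_o = 0.657: τ_max = 16T/(π d_o³ (1−k⁴)), so d_o = [16T/(π τ_allow (1−k⁴))]^(1/3) = [16·718000/(π·1.21×10^8·0.8137)]^(1/3) = 0.3336 m.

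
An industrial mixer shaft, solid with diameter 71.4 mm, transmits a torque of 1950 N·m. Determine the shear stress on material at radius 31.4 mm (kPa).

J = πd⁴/32 = π(0.0714)⁴/32 = 2.551×10^-6 m⁴.
Shear stress varies linearly with radius: τ = T·r/J = 1950 × 0.0314 / 2.551×10^-6 = 2.400×10^7 Pa.

24000 kPa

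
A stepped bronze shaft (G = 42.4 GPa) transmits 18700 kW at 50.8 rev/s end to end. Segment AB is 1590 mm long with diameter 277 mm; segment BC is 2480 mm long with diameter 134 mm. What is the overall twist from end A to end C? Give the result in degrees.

6.42°

ω = 2π·50.8 = 319.2 rad/s, so T = P/ω = 18700×10³ / 319.2 = 58590 N·m.
J_AB = π(0.277)⁴/32 = 5.78×10^-4 m⁴; J_BC = π(0.134)⁴/32 = 3.17×10^-5 m⁴.
θ = (T/G)·Σ L_i/J_i = (58590/42.4×10⁹)·(1.59/5.78×10^-4 + 2.48/3.17×10^-5) = 0.1121 rad.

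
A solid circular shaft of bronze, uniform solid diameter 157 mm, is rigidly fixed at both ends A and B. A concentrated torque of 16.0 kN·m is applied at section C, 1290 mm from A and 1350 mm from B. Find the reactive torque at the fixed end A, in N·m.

8180 N·m

With uniform GJ and both ends fixed, compatibility θ_AC = θ_CB gives T_A·a = T_B·b, together with T_A + T_B = T₀.
T_A = T₀·b/(a+b) = 16000·1350/2640 = 8182 N·m; T_B = 7818 N·m.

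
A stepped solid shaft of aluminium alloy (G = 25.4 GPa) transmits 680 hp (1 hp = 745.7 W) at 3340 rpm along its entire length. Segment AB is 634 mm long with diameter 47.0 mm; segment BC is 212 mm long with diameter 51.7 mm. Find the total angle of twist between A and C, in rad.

0.0928 rad

ω = 2π·3340/60 = 349.8 rad/s, so T = P/ω = 680×745.7 / 349.8 = 1450 N·m.
J_AB = π(0.0470)⁴/32 = 4.79×10^-7 m⁴; J_BC = π(0.0517)⁴/32 = 7.01×10^-7 m⁴.
θ = (T/G)·Σ L_i/J_i = (1450/25.4×10⁹)·(0.634/4.79×10^-7 + 0.212/7.01×10^-7) = 0.09279 rad.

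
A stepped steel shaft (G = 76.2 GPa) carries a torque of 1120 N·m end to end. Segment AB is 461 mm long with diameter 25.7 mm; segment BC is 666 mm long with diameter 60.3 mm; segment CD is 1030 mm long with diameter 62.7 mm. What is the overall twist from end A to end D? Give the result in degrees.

10.1°

J_AB = π(0.0257)⁴/32 = 4.28×10^-8 m⁴; J_BC = π(0.0603)⁴/32 = 1.30×10^-6 m⁴; J_CD = π(0.0627)⁴/32 = 1.52×10^-6 m⁴.
θ = (T/G)·Σ L_i/J_i = (1120/76.2×10⁹)·(0.461/4.28×10^-8 + 0.666/1.30×10^-6 + 1.03/1.52×10^-6) = 0.1757 rad.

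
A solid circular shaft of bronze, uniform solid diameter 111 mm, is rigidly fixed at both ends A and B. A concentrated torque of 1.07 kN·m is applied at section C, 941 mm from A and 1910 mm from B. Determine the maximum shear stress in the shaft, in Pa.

2.67e6 Pa

With uniform GJ and both ends fixed, compatibility θ_AC = θ_CB gives T_A·a = T_B·b, together with T_A + T_B = T₀.
T_A = T₀·b/(a+b) = 1070·1910/2851 = 716.8 N·m; T_B = 353.2 N·m.
τ in each portion: τ_AC = 2.67×10^6 Pa, τ_CB = 1.32×10^6 Pa; maximum is in AC.
τ_max = T_AC·r/J = 716.8·0.0555/1.49×10^-5 = 2.669×10^6 Pa.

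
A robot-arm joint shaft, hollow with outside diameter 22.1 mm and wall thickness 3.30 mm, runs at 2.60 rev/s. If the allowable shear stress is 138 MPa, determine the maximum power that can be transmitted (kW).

3.62 kW

J = π(d_o⁴ − d_i⁴)/32 = π(0.0221⁴ − 0.0155⁴)/32 = 1.775×10^-8 m⁴.
T_max = τ_allow·J/r = 1.38×10^8 × 1.775×10^-8 / 0.0111 = 221.7 N·m.
ω = 2π·2.60 = 16.34 rad/s, so P_max = T_max·ω = 3622 W.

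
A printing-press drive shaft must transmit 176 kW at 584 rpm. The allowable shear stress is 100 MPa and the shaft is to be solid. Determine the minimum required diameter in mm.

ω = 2π·584/60 = 61.16 rad/s, so T = P/ω = 176×10³ / 61.16 = 2878 N·m.
For a solid shaft τ_max = 16T/(πd³), so d = (16T/(π τ_allow))^(1/3) = (16·2878/(π·1.00×10^8))^(1/3) = 0.05272 m.

52.7 mm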